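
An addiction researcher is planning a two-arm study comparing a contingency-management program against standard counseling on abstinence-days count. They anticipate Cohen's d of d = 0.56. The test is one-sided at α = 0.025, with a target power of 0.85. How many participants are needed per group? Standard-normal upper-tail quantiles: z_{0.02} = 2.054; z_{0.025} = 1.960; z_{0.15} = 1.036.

For two independent groups with equal n: n = 2·((z_{α} + z_β) / d)².
z_{α} + z_β = 1.960 + 1.036 = 2.996.
n = 2 × (2.996 / 0.56)² = 2 × 5.350² = 2 × 28.62 = 57.2.
Round up to the next whole participant.

n = 58 per group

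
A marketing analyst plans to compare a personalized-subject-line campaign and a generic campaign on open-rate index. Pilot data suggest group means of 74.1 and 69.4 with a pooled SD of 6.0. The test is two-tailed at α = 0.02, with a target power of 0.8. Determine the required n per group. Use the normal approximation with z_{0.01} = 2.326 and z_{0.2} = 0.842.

Cohen's d = |M₁ − M₂| / SD_pooled = |74.1 − 69.4| / 6.0 = 4.7 / 6.0 = 0.783.
For two independent groups with equal n: n = 2·((z_{α/2} + z_β) / d)².
z_{α/2} + z_β = 2.326 + 0.842 = 3.168.
n = 2 × (3.168 / 0.783)² = 2 × 4.046² = 2 × 16.37 = 32.7.
Round up to the next whole participant.

n = 33 per group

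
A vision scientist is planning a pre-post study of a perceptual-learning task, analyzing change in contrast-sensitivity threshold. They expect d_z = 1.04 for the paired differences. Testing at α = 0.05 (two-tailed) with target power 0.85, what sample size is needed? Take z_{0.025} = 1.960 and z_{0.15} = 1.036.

For a paired (one-sample on differences) test: n = ((z_{α/2} + z_β) / d)².
z_{α/2} + z_β = 1.960 + 1.036 = 2.996.
n = (2.996 / 1.04)² = 2.881² = 8.30.
Round up.

n = 9 pairs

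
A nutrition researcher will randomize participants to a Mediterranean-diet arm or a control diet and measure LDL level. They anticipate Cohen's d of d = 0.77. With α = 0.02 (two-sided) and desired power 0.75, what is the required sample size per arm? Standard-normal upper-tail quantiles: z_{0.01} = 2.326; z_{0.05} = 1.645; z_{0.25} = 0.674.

n = 31 per group

For two independent groups with equal n: n = 2·((z_{α/2} + z_β) / d)².
z_{α/2} + z_β = 2.326 + 0.674 = 3.000.
n = 2 × (3.000 / 0.77)² = 2 × 3.896² = 2 × 15.18 = 30.4.
Round up to the next whole participant.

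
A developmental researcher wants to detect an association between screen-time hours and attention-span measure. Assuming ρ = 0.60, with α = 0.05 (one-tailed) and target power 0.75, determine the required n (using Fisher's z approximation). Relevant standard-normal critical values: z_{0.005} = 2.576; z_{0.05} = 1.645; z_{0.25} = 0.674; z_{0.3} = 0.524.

n = 15

Fisher's z: C = ½·ln((1+r)/(1−r)) = ½·ln(4.0000) = 0.6931.
n = ((z_{α} + z_β)/C)² + 3.
(1.645 + 0.674) / 0.6931 = 2.319 / 0.6931 = 3.346.
n = 3.346² + 3 = 11.19 + 3 = 14.2.
Round up.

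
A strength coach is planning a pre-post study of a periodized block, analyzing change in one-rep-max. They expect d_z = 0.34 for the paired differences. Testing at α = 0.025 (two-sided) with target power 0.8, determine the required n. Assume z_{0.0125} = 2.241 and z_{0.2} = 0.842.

n = 83 pairs

For a paired (one-sample on differences) test: n = ((z_{α/2} + z_β) / d)².
z_{α/2} + z_β = 2.241 + 0.842 = 3.083.
n = (3.083 / 0.34)² = 9.068² = 82.22.
Round up.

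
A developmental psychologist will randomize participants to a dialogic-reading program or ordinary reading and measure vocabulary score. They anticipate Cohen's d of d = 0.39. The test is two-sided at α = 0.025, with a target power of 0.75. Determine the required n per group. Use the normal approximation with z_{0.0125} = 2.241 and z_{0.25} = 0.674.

n = 112 per group

For two independent groups with equal n: n = 2·((z_{α/2} + z_β) / d)².
z_{α/2} + z_β = 2.241 + 0.674 = 2.915.
n = 2 × (2.915 / 0.39)² = 2 × 7.474² = 2 × 55.87 = 111.7.
Round up to the next whole participant.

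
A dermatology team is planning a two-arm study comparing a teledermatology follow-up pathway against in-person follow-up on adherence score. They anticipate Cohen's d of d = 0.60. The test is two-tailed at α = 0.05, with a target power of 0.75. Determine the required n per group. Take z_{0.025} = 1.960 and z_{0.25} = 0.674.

For two independent groups with equal n: n = 2·((z_{α/2} + z_β) / d)².
z_{α/2} + z_β = 1.960 + 0.674 = 2.634.
n = 2 × (2.634 / 0.60)² = 2 × 4.390² = 2 × 19.27 = 38.5.
Round up to the next whole participant.

n = 39 per group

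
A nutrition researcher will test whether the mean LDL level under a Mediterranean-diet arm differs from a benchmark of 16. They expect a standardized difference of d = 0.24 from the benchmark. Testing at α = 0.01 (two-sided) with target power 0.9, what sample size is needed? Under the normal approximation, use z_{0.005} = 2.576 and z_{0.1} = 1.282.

n = 259

For a one-sample test: n = ((z_{α/2} + z_β) / d)².
z_{α/2} + z_β = 2.576 + 1.282 = 3.858.
n = (3.858 / 0.24)² = 16.075² = 258.41.
Round up.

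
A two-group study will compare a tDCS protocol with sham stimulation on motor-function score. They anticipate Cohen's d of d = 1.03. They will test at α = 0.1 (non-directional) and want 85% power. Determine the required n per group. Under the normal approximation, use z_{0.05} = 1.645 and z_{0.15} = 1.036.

n = 14 per group

For two independent groups with equal n: n = 2·((z_{α/2} + z_β) / d)².
z_{α/2} + z_β = 1.645 + 1.036 = 2.681.
n = 2 × (2.681 / 1.03)² = 2 × 2.603² = 2 × 6.78 = 13.6.
Round up to the next whole participant.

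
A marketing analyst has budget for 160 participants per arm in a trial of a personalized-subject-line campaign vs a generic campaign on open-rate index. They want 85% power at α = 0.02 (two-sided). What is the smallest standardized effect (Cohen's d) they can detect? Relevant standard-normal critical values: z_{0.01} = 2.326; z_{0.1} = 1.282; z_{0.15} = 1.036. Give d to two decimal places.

For two independent groups of n = 160 each: d_min = (z_{α/2} + z_β)·√(2/n).
z-sum = 2.326 + 1.036 = 3.362.
d_min = 3.362 × √(2/160) = 3.362 × 0.1118 = 0.376.

d_min ≈ 0.38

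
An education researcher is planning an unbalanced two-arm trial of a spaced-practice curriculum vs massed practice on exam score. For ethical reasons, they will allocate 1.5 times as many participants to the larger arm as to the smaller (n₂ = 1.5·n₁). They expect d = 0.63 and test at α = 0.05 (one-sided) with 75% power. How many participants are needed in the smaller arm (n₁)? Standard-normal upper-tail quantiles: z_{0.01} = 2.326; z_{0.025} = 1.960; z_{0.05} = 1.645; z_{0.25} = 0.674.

n₁ = 23

With allocation ratio k = n₂/n₁ = 1.5, Var(x̄₁−x̄₂) = σ²(1/n₁ + 1/(k·n₁)) = σ²·(k+1)/(k·n₁).
So n₁ = (1 + 1/k)·((z_{α} + z_β)/d)² = 1.667 × (2.319/0.63)².
n₁ = 1.667 × 13.55 = 22.6.
Round up: n₁ = 23, giving n₂ = ⌈1.5 × 23⌉ = ⌈34.5⌉ = 35.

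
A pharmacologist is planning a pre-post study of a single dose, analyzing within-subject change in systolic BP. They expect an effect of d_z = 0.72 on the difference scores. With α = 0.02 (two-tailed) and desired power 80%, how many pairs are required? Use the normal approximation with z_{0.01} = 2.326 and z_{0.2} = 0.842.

For a paired (one-sample on differences) test: n = ((z_{α/2} + z_β) / d)².
z_{α/2} + z_β = 2.326 + 0.842 = 3.168.
n = (3.168 / 0.72)² = 4.400² = 19.36.
Round up.

n = 20 pairs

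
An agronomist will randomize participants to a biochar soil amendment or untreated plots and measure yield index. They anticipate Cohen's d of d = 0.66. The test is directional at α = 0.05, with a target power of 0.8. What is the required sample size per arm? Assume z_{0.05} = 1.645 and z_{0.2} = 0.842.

For two independent groups with equal n: n = 2·((z_{α} + z_β) / d)².
z_{α} + z_β = 1.645 + 0.842 = 2.487.
n = 2 × (2.487 / 0.66)² = 2 × 3.768² = 2 × 14.20 = 28.4.
Round up to the next whole participant.

n = 29 per group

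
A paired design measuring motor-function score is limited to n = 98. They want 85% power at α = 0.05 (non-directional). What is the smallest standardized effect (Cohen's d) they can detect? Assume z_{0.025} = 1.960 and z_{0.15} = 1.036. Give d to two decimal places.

d_min ≈ 0.30

For a single sample (or paired design) of n = 98: d_min = (z_{α/2} + z_β)/√n.
z-sum = 1.960 + 1.036 = 2.996.
d_min = 2.996 / √98 = 2.996 / 9.899 = 0.303.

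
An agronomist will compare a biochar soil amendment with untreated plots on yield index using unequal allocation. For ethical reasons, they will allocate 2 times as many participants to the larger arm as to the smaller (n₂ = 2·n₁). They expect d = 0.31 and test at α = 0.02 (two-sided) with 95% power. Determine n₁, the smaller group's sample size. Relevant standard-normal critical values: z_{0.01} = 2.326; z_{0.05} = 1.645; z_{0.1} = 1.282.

With allocation ratio k = n₂/n₁ = 2, Var(x̄₁−x̄₂) = σ²(1/n₁ + 1/(k·n₁)) = σ²·(k+1)/(k·n₁).
So n₁ = (1 + 1/k)·((z_{α/2} + z_β)/d)² = 1.500 × (3.971/0.31)².
n₁ = 1.500 × 164.09 = 246.1.
Round up: n₁ = 247, giving n₂ = 2 × 247 = 494.

n₁ = 247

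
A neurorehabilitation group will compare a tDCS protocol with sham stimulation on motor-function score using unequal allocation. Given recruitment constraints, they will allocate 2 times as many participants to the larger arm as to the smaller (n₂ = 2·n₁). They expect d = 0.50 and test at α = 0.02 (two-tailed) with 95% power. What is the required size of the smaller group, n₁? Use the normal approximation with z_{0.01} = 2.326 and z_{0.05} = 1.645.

n₁ = 95

With allocation ratio k = n₂/n₁ = 2, Var(x̄₁−x̄₂) = σ²(1/n₁ + 1/(k·n₁)) = σ²·(k+1)/(k·n₁).
So n₁ = (1 + 1/k)·((z_{α/2} + z_β)/d)² = 1.500 × (3.971/0.50)².
n₁ = 1.500 × 63.08 = 94.6.
Round up: n₁ = 95, giving n₂ = 2 × 95 = 190.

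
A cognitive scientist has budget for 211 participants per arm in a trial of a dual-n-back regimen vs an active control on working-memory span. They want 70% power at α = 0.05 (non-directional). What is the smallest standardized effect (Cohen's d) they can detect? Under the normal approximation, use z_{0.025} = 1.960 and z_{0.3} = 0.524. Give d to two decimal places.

d_min ≈ 0.24

For two independent groups of n = 211 each: d_min = (z_{α/2} + z_β)·√(2/n).
z-sum = 1.960 + 0.524 = 2.484.
d_min = 2.484 × √(2/211) = 2.484 × 0.0974 = 0.242.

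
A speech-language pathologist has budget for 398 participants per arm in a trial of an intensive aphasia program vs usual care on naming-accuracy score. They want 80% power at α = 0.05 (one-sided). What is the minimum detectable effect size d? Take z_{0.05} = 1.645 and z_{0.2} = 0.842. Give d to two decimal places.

d_min ≈ 0.18

For two independent groups of n = 398 each: d_min = (z_{α} + z_β)·√(2/n).
z-sum = 1.645 + 0.842 = 2.487.
d_min = 2.487 × √(2/398) = 2.487 × 0.0709 = 0.176.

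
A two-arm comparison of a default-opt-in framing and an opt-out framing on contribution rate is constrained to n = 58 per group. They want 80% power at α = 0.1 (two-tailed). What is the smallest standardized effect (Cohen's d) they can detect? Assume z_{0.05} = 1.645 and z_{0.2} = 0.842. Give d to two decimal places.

d_min ≈ 0.46

For two independent groups of n = 58 each: d_min = (z_{α/2} + z_β)·√(2/n).
z-sum = 1.645 + 0.842 = 2.487.
d_min = 2.487 × √(2/58) = 2.487 × 0.1857 = 0.462.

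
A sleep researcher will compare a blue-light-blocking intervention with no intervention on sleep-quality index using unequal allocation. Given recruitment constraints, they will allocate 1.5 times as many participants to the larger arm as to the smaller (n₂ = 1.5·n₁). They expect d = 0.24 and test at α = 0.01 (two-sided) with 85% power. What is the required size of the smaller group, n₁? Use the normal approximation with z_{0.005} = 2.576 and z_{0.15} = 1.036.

n₁ = 378

With allocation ratio k = n₂/n₁ = 1.5, Var(x̄₁−x̄₂) = σ²(1/n₁ + 1/(k·n₁)) = σ²·(k+1)/(k·n₁).
So n₁ = (1 + 1/k)·((z_{α/2} + z_β)/d)² = 1.667 × (3.612/0.24)².
n₁ = 1.667 × 226.50 = 377.5.
Round up: n₁ = 378, giving n₂ = 1.5 × 378 = 567.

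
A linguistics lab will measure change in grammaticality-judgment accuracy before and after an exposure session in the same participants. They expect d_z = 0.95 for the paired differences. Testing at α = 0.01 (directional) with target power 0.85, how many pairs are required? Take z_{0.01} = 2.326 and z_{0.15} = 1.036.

n = 13 pairs

For a paired (one-sample on differences) test: n = ((z_{α} + z_β) / d)².
z_{α} + z_β = 2.326 + 1.036 = 3.362.
n = (3.362 / 0.95)² = 3.539² = 12.52.
Round up.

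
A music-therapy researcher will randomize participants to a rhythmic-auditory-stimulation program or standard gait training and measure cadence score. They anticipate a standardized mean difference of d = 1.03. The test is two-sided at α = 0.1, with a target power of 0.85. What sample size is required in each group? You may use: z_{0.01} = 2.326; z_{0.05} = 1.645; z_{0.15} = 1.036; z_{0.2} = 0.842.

n = 14 per group

For two independent groups with equal n: n = 2·((z_{α/2} + z_β) / d)².
z_{α/2} + z_β = 1.645 + 1.036 = 2.681.
n = 2 × (2.681 / 1.03)² = 2 × 2.603² = 2 × 6.78 = 13.6.
Round up to the next whole participant.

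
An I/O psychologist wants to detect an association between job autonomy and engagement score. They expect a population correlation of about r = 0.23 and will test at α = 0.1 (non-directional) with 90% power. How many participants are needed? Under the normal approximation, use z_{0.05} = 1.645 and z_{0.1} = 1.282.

n = 160

Fisher's z: C = ½·ln((1+r)/(1−r)) = ½·ln(1.5974) = 0.2342.
n = ((z_{α/2} + z_β)/C)² + 3.
(1.645 + 1.282) / 0.2342 = 2.927 / 0.2342 = 12.498.
n = 12.498² + 3 = 156.20 + 3 = 159.2.
Round up.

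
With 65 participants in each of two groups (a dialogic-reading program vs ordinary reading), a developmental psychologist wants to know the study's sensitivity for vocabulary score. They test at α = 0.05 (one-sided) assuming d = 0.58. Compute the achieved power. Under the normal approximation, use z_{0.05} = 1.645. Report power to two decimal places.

power ≈ 0.95

For two equal groups, power = Φ(d·√(n/2) − z_{α}).
d·√(n/2) = 0.58 × √(65/2) = 0.58 × 5.701 = 3.307.
z_β = 3.307 − 1.645 = 1.662.
Power = Φ(1.662) = 0.952.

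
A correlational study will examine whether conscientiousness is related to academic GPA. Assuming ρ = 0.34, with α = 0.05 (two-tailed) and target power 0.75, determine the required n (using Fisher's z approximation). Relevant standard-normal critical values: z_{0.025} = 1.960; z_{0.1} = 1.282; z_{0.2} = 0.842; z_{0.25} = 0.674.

n = 59

Fisher's z: C = ½·ln((1+r)/(1−r)) = ½·ln(2.0303) = 0.3541.
n = ((z_{α/2} + z_β)/C)² + 3.
(1.960 + 0.674) / 0.3541 = 2.634 / 0.3541 = 7.439.
n = 7.439² + 3 = 55.33 + 3 = 58.3.
Round up.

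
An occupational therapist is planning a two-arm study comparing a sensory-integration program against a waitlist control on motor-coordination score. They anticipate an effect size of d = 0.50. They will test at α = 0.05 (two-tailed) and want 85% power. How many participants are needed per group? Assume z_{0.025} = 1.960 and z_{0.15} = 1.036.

n = 72 per group

For two independent groups with equal n: n = 2·((z_{α/2} + z_β) / d)².
z_{α/2} + z_β = 1.960 + 1.036 = 2.996.
n = 2 × (2.996 / 0.50)² = 2 × 5.992² = 2 × 35.90 = 71.8.
Round up to the next whole participant.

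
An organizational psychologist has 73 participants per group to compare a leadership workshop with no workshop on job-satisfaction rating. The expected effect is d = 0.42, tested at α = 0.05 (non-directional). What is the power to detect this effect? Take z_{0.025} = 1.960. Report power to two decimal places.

For two equal groups, power = Φ(d·√(n/2) − z_{α/2}).
d·√(n/2) = 0.42 × √(73/2) = 0.42 × 6.042 = 2.537.
z_β = 2.537 − 1.960 = 0.577.
Power = Φ(0.577) = 0.718.

power ≈ 0.72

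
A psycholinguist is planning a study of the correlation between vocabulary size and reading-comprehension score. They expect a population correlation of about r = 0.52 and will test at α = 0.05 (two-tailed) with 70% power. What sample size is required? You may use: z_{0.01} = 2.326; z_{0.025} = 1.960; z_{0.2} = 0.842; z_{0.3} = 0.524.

n = 22

Fisher's z: C = ½·ln((1+r)/(1−r)) = ½·ln(3.1667) = 0.5763.
n = ((z_{α/2} + z_β)/C)² + 3.
(1.960 + 0.524) / 0.5763 = 2.484 / 0.5763 = 4.310.
n = 4.310² + 3 = 18.58 + 3 = 21.6.
Round up.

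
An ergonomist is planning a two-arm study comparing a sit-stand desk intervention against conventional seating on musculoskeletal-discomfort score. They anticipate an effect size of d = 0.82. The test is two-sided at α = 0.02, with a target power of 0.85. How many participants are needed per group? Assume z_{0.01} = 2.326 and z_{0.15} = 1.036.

For two independent groups with equal n: n = 2·((z_{α/2} + z_β) / d)².
z_{α/2} + z_β = 2.326 + 1.036 = 3.362.
n = 2 × (3.362 / 0.82)² = 2 × 4.100² = 2 × 16.81 = 33.6.
Round up to the next whole participant.

n = 34 per group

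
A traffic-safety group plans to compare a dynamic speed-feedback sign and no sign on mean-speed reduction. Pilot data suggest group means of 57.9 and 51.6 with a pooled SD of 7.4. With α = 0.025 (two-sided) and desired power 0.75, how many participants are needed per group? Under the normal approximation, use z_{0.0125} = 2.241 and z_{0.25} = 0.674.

Cohen's d = |M₁ − M₂| / SD_pooled = |57.9 − 51.6| / 7.4 = 6.3 / 7.4 = 0.851.
For two independent groups with equal n: n = 2·((z_{α/2} + z_β) / d)².
z_{α/2} + z_β = 2.241 + 0.674 = 2.915.
n = 2 × (2.915 / 0.851)² = 2 × 3.425² = 2 × 11.73 = 23.5.
Round up to the next whole participant.

n = 24 per group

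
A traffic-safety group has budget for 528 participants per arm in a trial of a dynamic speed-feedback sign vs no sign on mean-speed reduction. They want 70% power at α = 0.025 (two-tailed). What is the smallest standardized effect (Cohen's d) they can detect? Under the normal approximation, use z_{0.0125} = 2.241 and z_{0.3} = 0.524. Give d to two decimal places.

For two independent groups of n = 528 each: d_min = (z_{α/2} + z_β)·√(2/n).
z-sum = 2.241 + 0.524 = 2.765.
d_min = 2.765 × √(2/528) = 2.765 × 0.0615 = 0.170.

d_min ≈ 0.17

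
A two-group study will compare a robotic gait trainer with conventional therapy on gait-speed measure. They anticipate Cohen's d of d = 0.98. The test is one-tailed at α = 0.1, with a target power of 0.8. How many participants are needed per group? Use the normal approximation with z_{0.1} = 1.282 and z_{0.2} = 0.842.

n = 10 per group

For two independent groups with equal n: n = 2·((z_{α} + z_β) / d)².
z_{α} + z_β = 1.282 + 0.842 = 2.124.
n = 2 × (2.124 / 0.98)² = 2 × 2.167² = 2 × 4.70 = 9.4.
Round up to the next whole participant.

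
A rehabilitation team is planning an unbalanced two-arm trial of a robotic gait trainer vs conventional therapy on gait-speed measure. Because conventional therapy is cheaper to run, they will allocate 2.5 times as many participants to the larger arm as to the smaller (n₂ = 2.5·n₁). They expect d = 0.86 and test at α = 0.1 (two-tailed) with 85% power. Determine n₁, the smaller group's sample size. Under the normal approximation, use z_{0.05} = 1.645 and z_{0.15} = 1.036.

n₁ = 14

With allocation ratio k = n₂/n₁ = 2.5, Var(x̄₁−x̄₂) = σ²(1/n₁ + 1/(k·n₁)) = σ²·(k+1)/(k·n₁).
So n₁ = (1 + 1/k)·((z_{α/2} + z_β)/d)² = 1.400 × (2.681/0.86)².
n₁ = 1.400 × 9.72 = 13.6.
Round up: n₁ = 14, giving n₂ = 2.5 × 14 = 35.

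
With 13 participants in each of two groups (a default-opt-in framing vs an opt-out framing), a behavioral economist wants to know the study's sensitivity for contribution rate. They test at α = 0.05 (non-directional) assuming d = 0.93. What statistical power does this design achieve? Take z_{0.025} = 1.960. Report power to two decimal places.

power ≈ 0.66

For two equal groups, power = Φ(d·√(n/2) − z_{α/2}).
d·√(n/2) = 0.93 × √(13/2) = 0.93 × 2.550 = 2.371.
z_β = 2.371 − 1.960 = 0.411.
Power = Φ(0.411) = 0.659.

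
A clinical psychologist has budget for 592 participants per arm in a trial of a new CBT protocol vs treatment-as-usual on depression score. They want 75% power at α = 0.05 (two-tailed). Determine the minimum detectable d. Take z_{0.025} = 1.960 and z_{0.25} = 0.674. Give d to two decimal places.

d_min ≈ 0.15

For two independent groups of n = 592 each: d_min = (z_{α/2} + z_β)·√(2/n).
z-sum = 1.960 + 0.674 = 2.634.
d_min = 2.634 × √(2/592) = 2.634 × 0.0581 = 0.153.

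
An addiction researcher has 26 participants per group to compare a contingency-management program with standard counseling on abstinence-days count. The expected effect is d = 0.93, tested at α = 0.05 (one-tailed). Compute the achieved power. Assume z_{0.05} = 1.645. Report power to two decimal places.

For two equal groups, power = Φ(d·√(n/2) − z_{α}).
d·√(n/2) = 0.93 × √(26/2) = 0.93 × 3.606 = 3.353.
z_β = 3.353 − 1.645 = 1.708.
Power = Φ(1.708) = 0.956.

power ≈ 0.96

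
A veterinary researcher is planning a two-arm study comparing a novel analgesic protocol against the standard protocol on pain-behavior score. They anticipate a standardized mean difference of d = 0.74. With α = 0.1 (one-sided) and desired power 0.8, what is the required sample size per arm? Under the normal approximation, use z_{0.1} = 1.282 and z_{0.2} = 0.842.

For two independent groups with equal n: n = 2·((z_{α} + z_β) / d)².
z_{α} + z_β = 1.282 + 0.842 = 2.124.
n = 2 × (2.124 / 0.74)² = 2 × 2.870² = 2 × 8.24 = 16.5.
Round up to the next whole participant.

n = 17 per group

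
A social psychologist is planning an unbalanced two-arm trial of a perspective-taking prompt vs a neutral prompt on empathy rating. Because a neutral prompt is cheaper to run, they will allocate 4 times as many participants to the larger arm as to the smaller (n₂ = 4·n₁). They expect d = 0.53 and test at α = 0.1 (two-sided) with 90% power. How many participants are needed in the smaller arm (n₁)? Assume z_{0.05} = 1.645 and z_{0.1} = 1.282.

n₁ = 39

With allocation ratio k = n₂/n₁ = 4, Var(x̄₁−x̄₂) = σ²(1/n₁ + 1/(k·n₁)) = σ²·(k+1)/(k·n₁).
So n₁ = (1 + 1/k)·((z_{α/2} + z_β)/d)² = 1.250 × (2.927/0.53)².
n₁ = 1.250 × 30.50 = 38.1.
Round up: n₁ = 39, giving n₂ = 4 × 39 = 156.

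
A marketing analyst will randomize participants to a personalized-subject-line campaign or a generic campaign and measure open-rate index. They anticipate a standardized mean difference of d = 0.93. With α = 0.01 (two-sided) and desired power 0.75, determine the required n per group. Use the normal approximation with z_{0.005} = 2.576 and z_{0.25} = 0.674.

n = 25 per group

For two independent groups with equal n: n = 2·((z_{α/2} + z_β) / d)².
z_{α/2} + z_β = 2.576 + 0.674 = 3.250.
n = 2 × (3.250 / 0.93)² = 2 × 3.495² = 2 × 12.21 = 24.4.
Round up to the next whole participant.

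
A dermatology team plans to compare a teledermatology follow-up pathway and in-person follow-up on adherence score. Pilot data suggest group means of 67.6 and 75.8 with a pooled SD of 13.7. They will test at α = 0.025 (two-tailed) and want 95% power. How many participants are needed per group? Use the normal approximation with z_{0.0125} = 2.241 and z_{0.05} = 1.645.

Cohen's d = |M₁ − M₂| / SD_pooled = |67.6 − 75.8| / 13.7 = 8.2 / 13.7 = 0.599.
For two independent groups with equal n: n = 2·((z_{α/2} + z_β) / d)².
z_{α/2} + z_β = 2.241 + 1.645 = 3.886.
n = 2 × (3.886 / 0.599)² = 2 × 6.487² = 2 × 42.09 = 84.2.
Round up to the next whole participant.

n = 85 per group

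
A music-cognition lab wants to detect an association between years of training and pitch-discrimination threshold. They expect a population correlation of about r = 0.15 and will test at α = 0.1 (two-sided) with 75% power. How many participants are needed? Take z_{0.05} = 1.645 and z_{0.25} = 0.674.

Fisher's z: C = ½·ln((1+r)/(1−r)) = ½·ln(1.3529) = 0.1511.
n = ((z_{α/2} + z_β)/C)² + 3.
(1.645 + 0.674) / 0.1511 = 2.319 / 0.1511 = 15.347.
n = 15.347² + 3 = 235.54 + 3 = 238.5.
Round up.

n = 239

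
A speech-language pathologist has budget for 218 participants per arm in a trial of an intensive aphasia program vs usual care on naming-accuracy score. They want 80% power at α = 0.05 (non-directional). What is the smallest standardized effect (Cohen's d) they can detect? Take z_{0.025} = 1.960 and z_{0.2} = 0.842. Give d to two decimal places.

d_min ≈ 0.27

For two independent groups of n = 218 each: d_min = (z_{α/2} + z_β)·√(2/n).
z-sum = 1.960 + 0.842 = 2.802.
d_min = 2.802 × √(2/218) = 2.802 × 0.0958 = 0.268.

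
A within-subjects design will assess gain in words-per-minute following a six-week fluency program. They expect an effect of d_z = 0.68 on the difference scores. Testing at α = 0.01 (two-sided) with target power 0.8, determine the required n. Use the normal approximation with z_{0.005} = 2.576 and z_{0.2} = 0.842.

For a paired (one-sample on differences) test: n = ((z_{α/2} + z_β) / d)².
z_{α/2} + z_β = 2.576 + 0.842 = 3.418.
n = (3.418 / 0.68)² = 5.026² = 25.27.
Round up.

n = 26 pairs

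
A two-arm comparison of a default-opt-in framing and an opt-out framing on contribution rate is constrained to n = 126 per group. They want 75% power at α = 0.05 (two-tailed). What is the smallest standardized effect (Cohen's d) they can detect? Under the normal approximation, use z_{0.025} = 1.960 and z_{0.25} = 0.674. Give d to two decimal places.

d_min ≈ 0.33

For two independent groups of n = 126 each: d_min = (z_{α/2} + z_β)·√(2/n).
z-sum = 1.960 + 0.674 = 2.634.
d_min = 2.634 × √(2/126) = 2.634 × 0.1260 = 0.332.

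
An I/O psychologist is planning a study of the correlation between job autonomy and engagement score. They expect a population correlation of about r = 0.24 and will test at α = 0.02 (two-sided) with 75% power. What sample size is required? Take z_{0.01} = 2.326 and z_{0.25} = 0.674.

n = 154

Fisher's z: C = ½·ln((1+r)/(1−r)) = ½·ln(1.6316) = 0.2448.
n = ((z_{α/2} + z_β)/C)² + 3.
(2.326 + 0.674) / 0.2448 = 3.000 / 0.2448 = 12.255.
n = 12.255² + 3 = 150.18 + 3 = 153.2.
Round up.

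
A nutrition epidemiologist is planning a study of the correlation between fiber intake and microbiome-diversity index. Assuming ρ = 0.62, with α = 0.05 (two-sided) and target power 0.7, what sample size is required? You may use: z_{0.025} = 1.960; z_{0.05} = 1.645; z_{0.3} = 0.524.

n = 15

Fisher's z: C = ½·ln((1+r)/(1−r)) = ½·ln(4.2632) = 0.7250.
n = ((z_{α/2} + z_β)/C)² + 3.
(1.960 + 0.524) / 0.7250 = 2.484 / 0.7250 = 3.426.
n = 3.426² + 3 = 11.74 + 3 = 14.7.
Round up.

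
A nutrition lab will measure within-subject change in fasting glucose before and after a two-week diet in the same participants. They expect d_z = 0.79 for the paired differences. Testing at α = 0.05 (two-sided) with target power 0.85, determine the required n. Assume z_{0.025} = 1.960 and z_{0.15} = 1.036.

For a paired (one-sample on differences) test: n = ((z_{α/2} + z_β) / d)².
z_{α/2} + z_β = 1.960 + 1.036 = 2.996.
n = (2.996 / 0.79)² = 3.792² = 14.38.
Round up.

n = 15 pairs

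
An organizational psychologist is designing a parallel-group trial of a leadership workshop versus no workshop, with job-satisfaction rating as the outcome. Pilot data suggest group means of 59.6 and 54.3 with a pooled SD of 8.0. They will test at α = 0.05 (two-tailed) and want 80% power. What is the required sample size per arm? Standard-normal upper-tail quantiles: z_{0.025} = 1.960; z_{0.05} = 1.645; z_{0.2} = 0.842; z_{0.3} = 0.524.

n = 36 per group

Cohen's d = |M₁ − M₂| / SD_pooled = |59.6 − 54.3| / 8.0 = 5.3 / 8.0 = 0.663.
For two independent groups with equal n: n = 2·((z_{α/2} + z_β) / d)².
z_{α/2} + z_β = 1.960 + 0.842 = 2.802.
n = 2 × (2.802 / 0.663)² = 2 × 4.226² = 2 × 17.86 = 35.7.
Round up to the next whole participant.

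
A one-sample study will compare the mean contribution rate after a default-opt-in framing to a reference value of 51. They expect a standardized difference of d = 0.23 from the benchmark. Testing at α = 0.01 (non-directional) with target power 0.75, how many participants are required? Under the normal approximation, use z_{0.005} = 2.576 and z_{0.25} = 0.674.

n = 200

For a one-sample test: n = ((z_{α/2} + z_β) / d)².
z_{α/2} + z_β = 2.576 + 0.674 = 3.250.
n = (3.250 / 0.23)² = 14.130² = 199.67.
Round up.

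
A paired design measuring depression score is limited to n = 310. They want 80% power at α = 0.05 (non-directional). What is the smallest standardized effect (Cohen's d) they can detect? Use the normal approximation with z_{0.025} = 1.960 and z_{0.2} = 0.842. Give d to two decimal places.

d_min ≈ 0.16

For a single sample (or paired design) of n = 310: d_min = (z_{α/2} + z_β)/√n.
z-sum = 1.960 + 0.842 = 2.802.
d_min = 2.802 / √310 = 2.802 / 17.607 = 0.159.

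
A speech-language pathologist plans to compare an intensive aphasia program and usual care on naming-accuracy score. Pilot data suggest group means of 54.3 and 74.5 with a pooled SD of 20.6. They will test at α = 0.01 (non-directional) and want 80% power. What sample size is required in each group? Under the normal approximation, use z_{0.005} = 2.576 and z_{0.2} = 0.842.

Cohen's d = |M₁ − M₂| / SD_pooled = |54.3 − 74.5| / 20.6 = 20.2 / 20.6 = 0.981.
For two independent groups with equal n: n = 2·((z_{α/2} + z_β) / d)².
z_{α/2} + z_β = 2.576 + 0.842 = 3.418.
n = 2 × (3.418 / 0.981)² = 2 × 3.484² = 2 × 12.14 = 24.3.
Round up to the next whole participant.

n = 25 per group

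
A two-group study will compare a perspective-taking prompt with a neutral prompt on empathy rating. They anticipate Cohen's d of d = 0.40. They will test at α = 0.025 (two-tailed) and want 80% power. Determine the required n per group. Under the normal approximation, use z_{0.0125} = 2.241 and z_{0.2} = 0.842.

n = 119 per group

For two independent groups with equal n: n = 2·((z_{α/2} + z_β) / d)².
z_{α/2} + z_β = 2.241 + 0.842 = 3.083.
n = 2 × (3.083 / 0.40)² = 2 × 7.708² = 2 × 59.41 = 118.8.
Round up to the next whole participant.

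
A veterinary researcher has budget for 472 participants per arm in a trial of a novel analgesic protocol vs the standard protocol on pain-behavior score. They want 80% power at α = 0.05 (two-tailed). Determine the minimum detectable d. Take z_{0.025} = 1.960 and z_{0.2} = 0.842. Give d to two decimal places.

d_min ≈ 0.18

For two independent groups of n = 472 each: d_min = (z_{α/2} + z_β)·√(2/n).
z-sum = 1.960 + 0.842 = 2.802.
d_min = 2.802 × √(2/472) = 2.802 × 0.0651 = 0.182.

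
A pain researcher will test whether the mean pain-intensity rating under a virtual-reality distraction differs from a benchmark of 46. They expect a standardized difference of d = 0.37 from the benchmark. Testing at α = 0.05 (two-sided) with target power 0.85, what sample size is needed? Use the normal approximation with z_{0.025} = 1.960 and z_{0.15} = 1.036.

For a one-sample test: n = ((z_{α/2} + z_β) / d)².
z_{α/2} + z_β = 1.960 + 1.036 = 2.996.
n = (2.996 / 0.37)² = 8.097² = 65.57.
Round up.

n = 66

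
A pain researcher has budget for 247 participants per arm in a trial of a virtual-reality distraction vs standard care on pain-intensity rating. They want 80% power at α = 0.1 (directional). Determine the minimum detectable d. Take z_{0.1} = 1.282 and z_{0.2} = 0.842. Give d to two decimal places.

For two independent groups of n = 247 each: d_min = (z_{α} + z_β)·√(2/n).
z-sum = 1.282 + 0.842 = 2.124.
d_min = 2.124 × √(2/247) = 2.124 × 0.0900 = 0.191.

d_min ≈ 0.19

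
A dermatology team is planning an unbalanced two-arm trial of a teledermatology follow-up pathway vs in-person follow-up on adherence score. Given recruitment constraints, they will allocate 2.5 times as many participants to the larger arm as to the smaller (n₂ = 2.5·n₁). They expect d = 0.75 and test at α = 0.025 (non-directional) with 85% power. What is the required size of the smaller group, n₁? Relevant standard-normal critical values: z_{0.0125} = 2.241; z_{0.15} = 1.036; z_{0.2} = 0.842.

With allocation ratio k = n₂/n₁ = 2.5, Var(x̄₁−x̄₂) = σ²(1/n₁ + 1/(k·n₁)) = σ²·(k+1)/(k·n₁).
So n₁ = (1 + 1/k)·((z_{α/2} + z_β)/d)² = 1.400 × (3.277/0.75)².
n₁ = 1.400 × 19.09 = 26.7.
Round up: n₁ = 27, giving n₂ = ⌈2.5 × 27⌉ = ⌈67.5⌉ = 68.

n₁ = 27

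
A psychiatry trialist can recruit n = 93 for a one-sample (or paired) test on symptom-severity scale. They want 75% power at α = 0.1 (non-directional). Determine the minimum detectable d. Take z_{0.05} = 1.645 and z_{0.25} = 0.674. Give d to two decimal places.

For a single sample (or paired design) of n = 93: d_min = (z_{α/2} + z_β)/√n.
z-sum = 1.645 + 0.674 = 2.319.
d_min = 2.319 / √93 = 2.319 / 9.644 = 0.240.

d_min ≈ 0.24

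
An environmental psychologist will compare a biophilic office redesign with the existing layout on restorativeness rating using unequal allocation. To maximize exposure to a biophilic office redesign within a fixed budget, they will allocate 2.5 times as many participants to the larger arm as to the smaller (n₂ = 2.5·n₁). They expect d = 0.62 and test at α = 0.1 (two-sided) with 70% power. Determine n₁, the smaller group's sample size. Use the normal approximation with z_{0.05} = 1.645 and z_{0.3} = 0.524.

With allocation ratio k = n₂/n₁ = 2.5, Var(x̄₁−x̄₂) = σ²(1/n₁ + 1/(k·n₁)) = σ²·(k+1)/(k·n₁).
So n₁ = (1 + 1/k)·((z_{α/2} + z_β)/d)² = 1.400 × (2.169/0.62)².
n₁ = 1.400 × 12.24 = 17.1.
Round up: n₁ = 18, giving n₂ = 2.5 × 18 = 45.

n₁ = 18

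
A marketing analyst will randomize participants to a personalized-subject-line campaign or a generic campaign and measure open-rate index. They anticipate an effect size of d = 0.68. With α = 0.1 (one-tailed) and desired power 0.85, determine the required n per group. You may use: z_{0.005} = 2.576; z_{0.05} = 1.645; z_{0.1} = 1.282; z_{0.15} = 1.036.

n = 24 per group

For two independent groups with equal n: n = 2·((z_{α} + z_β) / d)².
z_{α} + z_β = 1.282 + 1.036 = 2.318.
n = 2 × (2.318 / 0.68)² = 2 × 3.409² = 2 × 11.62 = 23.2.
Round up to the next whole participant.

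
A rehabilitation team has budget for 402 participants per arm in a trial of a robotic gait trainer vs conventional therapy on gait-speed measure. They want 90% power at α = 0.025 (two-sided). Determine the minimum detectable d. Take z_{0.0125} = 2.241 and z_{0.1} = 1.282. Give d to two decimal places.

d_min ≈ 0.25

For two independent groups of n = 402 each: d_min = (z_{α/2} + z_β)·√(2/n).
z-sum = 2.241 + 1.282 = 3.523.
d_min = 3.523 × √(2/402) = 3.523 × 0.0705 = 0.248.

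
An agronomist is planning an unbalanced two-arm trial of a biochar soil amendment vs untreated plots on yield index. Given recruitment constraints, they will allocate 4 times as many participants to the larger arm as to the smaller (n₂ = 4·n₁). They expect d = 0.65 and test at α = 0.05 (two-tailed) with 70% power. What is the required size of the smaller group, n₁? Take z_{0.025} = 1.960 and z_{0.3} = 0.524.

n₁ = 19

With allocation ratio k = n₂/n₁ = 4, Var(x̄₁−x̄₂) = σ²(1/n₁ + 1/(k·n₁)) = σ²·(k+1)/(k·n₁).
So n₁ = (1 + 1/k)·((z_{α/2} + z_β)/d)² = 1.250 × (2.484/0.65)².
n₁ = 1.250 × 14.60 = 18.3.
Round up: n₁ = 19, giving n₂ = 4 × 19 = 76.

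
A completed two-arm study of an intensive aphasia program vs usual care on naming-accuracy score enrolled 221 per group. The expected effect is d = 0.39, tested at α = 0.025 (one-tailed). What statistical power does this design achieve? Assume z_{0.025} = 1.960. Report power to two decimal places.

For two equal groups, power = Φ(d·√(n/2) − z_{α}).
d·√(n/2) = 0.39 × √(221/2) = 0.39 × 10.512 = 4.100.
z_β = 4.100 − 1.960 = 2.140.
Power = Φ(2.140) = 0.984.

power ≈ 0.98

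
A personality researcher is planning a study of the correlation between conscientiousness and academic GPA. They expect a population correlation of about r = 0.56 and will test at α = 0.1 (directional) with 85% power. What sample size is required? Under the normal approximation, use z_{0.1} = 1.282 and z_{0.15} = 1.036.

n = 17

Fisher's z: C = ½·ln((1+r)/(1−r)) = ½·ln(3.5455) = 0.6328.
n = ((z_{α} + z_β)/C)² + 3.
(1.282 + 1.036) / 0.6328 = 2.318 / 0.6328 = 3.663.
n = 3.663² + 3 = 13.42 + 3 = 16.4.
Round up.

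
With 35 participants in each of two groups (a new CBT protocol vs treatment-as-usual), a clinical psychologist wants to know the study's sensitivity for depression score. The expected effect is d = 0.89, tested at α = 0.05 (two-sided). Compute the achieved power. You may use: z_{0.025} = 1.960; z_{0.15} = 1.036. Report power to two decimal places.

For two equal groups, power = Φ(d·√(n/2) − z_{α/2}).
d·√(n/2) = 0.89 × √(35/2) = 0.89 × 4.183 = 3.723.
z_β = 3.723 − 1.960 = 1.763.
Power = Φ(1.763) = 0.961.

power ≈ 0.96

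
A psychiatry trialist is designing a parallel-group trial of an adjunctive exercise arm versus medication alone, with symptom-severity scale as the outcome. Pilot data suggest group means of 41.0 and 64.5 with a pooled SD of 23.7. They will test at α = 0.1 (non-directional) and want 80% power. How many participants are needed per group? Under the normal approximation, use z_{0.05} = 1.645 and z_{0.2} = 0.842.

Cohen's d = |M₁ − M₂| / SD_pooled = |41.0 − 64.5| / 23.7 = 23.5 / 23.7 = 0.992.
For two independent groups with equal n: n = 2·((z_{α/2} + z_β) / d)².
z_{α/2} + z_β = 1.645 + 0.842 = 2.487.
n = 2 × (2.487 / 0.992)² = 2 × 2.507² = 2 × 6.29 = 12.6.
Round up to the next whole participant.

n = 13 per group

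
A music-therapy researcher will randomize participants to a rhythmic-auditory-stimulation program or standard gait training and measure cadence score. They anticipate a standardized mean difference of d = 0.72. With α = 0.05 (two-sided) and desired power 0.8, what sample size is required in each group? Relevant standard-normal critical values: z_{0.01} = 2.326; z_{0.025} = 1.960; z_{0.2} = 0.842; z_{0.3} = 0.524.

For two independent groups with equal n: n = 2·((z_{α/2} + z_β) / d)².
z_{α/2} + z_β = 1.960 + 0.842 = 2.802.
n = 2 × (2.802 / 0.72)² = 2 × 3.892² = 2 × 15.15 = 30.3.
Round up to the next whole participant.

n = 31 per group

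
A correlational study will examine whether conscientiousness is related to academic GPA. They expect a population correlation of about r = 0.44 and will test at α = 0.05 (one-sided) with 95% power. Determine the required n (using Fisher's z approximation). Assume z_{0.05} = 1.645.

Fisher's z: C = ½·ln((1+r)/(1−r)) = ½·ln(2.5714) = 0.4722.
n = ((z_{α} + z_β)/C)² + 3.
(1.645 + 1.645) / 0.4722 = 3.290 / 0.4722 = 6.967.
n = 6.967² + 3 = 48.54 + 3 = 51.5.
Round up.

n = 52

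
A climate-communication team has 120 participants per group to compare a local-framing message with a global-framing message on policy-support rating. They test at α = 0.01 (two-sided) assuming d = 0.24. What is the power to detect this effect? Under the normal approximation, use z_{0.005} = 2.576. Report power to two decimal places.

For two equal groups, power = Φ(d·√(n/2) − z_{α/2}).
d·√(n/2) = 0.24 × √(120/2) = 0.24 × 7.746 = 1.859.
z_β = 1.859 − 2.576 = -0.717.
Power = Φ(-0.717) = 0.237.

power ≈ 0.24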